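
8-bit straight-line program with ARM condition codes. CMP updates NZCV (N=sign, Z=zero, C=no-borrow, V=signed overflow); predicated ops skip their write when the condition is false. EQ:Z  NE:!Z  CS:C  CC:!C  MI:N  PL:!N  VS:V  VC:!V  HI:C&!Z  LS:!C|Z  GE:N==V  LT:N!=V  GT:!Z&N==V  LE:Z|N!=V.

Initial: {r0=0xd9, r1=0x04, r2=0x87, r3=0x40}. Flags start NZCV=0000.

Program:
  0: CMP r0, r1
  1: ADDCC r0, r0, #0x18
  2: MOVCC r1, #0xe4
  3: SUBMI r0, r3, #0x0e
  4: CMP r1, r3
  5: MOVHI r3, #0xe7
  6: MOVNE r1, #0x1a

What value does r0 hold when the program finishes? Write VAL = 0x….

[0] flags=1010 → (cmp)
[1] flags=1010 CC?F → skip
[2] flags=1010 CC?F → skip
[3] flags=1010 MI?T → r0=0x32
[4] flags=1000 → (cmp)
[5] flags=1000 HI?F → skip
[6] flags=1000 NE?T → r1=0x1a

VAL = 0x32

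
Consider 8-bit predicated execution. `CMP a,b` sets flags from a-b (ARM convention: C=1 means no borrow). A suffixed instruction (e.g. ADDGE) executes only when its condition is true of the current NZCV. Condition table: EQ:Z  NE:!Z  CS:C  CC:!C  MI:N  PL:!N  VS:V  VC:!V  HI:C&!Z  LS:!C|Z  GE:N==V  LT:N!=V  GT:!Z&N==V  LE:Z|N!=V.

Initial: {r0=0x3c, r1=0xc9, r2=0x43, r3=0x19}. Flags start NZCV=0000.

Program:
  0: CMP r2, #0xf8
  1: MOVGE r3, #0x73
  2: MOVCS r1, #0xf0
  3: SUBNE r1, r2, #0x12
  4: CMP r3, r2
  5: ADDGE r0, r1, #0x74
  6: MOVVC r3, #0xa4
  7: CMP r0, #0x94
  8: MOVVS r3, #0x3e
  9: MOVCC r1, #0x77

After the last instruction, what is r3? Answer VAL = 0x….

VAL = 0xa4

[0] flags=0000 → (cmp)
[1] flags=0000 GE?T → r3=0x73
[2] flags=0000 CS?F → skip
[3] flags=0000 NE?T → r1=0x31
[4] flags=0010 → (cmp)
[5] flags=0010 GE?T → r0=0xa5
[6] flags=0010 VC?T → r3=0xa4
[7] flags=0010 → (cmp)
[8] flags=0010 VS?F → skip
[9] flags=0010 CC?F → skip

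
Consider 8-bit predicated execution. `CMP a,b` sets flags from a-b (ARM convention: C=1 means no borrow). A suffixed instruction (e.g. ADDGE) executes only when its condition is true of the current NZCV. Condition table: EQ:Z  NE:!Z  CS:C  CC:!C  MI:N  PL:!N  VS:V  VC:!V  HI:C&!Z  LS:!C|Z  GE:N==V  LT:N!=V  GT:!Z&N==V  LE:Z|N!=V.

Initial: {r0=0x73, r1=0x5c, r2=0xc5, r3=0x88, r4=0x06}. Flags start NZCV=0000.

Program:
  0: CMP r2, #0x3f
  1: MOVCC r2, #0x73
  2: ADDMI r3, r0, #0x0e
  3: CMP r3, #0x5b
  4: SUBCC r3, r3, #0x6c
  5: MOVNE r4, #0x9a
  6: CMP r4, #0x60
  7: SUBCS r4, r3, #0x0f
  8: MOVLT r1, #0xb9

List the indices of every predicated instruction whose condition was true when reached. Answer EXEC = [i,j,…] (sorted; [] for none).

0: ✓ CMP  NZCV=1010
1: · MOVCC
2: ✓ ADDMI  r3←0x81
3: ✓ CMP  NZCV=0011
4: · SUBCC
5: ✓ MOVNE  r4←0x9a
6: ✓ CMP  NZCV=0011
7: ✓ SUBCS  r4←0x72
8: ✓ MOVLT  r1←0xb9

EXEC = [2,5,7,8]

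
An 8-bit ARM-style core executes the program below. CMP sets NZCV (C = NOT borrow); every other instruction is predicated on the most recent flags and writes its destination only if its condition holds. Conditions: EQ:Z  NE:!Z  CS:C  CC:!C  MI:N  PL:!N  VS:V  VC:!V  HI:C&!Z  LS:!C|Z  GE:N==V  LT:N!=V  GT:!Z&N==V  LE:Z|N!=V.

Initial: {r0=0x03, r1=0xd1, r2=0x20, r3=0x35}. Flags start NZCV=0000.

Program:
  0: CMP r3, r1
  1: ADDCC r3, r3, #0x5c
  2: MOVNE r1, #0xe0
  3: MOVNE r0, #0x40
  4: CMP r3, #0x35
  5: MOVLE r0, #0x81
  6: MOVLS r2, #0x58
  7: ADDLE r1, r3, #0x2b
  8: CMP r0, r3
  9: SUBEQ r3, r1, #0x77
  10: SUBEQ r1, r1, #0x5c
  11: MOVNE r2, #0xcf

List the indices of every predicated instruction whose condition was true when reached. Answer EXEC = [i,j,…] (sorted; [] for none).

EXEC = [1,2,3,5,7,11]

[0] flags=0000 → (cmp)
[1] flags=0000 CC?T → r3=0x91
[2] flags=0000 NE?T → r1=0xe0
[3] flags=0000 NE?T → r0=0x40
[4] flags=0011 → (cmp)
[5] flags=0011 LE?T → r0=0x81
[6] flags=0011 LS?F → skip
[7] flags=0011 LE?T → r1=0xbc
[8] flags=1000 → (cmp)
[9] flags=1000 EQ?F → skip
[10] flags=1000 EQ?F → skip
[11] flags=1000 NE?T → r2=0xcf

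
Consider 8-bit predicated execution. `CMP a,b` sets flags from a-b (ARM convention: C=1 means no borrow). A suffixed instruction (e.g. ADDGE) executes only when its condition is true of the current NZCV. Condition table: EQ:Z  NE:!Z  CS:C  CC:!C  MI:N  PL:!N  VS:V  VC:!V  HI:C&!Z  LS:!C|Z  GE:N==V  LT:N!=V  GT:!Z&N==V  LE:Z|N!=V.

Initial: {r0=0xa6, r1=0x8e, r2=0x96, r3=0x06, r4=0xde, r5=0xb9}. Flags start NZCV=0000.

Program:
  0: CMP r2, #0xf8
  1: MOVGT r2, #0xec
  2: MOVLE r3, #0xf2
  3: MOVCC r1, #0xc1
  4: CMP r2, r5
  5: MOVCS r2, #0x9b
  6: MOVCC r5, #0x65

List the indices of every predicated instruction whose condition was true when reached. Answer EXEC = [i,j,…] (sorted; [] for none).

EXEC = [2,3,6]

[0] flags=1000 → (cmp)
[1] flags=1000 GT?F → skip
[2] flags=1000 LE?T → r3=0xf2
[3] flags=1000 CC?T → r1=0xc1
[4] flags=1000 → (cmp)
[5] flags=1000 CS?F → skip
[6] flags=1000 CC?T → r5=0x65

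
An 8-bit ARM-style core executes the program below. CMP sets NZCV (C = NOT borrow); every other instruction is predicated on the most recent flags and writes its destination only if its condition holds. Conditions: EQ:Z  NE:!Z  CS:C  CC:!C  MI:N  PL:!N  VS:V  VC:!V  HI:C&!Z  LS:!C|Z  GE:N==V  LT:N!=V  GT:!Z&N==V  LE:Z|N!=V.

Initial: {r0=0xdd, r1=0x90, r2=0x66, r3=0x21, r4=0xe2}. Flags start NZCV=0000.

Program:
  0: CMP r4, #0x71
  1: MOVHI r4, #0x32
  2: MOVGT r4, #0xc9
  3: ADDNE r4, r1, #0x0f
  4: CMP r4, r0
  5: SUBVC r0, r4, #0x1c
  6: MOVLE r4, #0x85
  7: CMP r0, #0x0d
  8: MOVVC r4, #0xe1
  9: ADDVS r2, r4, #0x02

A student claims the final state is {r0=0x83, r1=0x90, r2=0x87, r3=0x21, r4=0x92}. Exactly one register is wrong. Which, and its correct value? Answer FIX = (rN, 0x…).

FIX = (r4, 0x85)

0: ✓ CMP  NZCV=0011
1: ✓ MOVHI  r4←0x32
2: · MOVGT
3: ✓ ADDNE  r4←0x9f
4: ✓ CMP  NZCV=1000
5: ✓ SUBVC  r0←0x83
6: ✓ MOVLE  r4←0x85
7: ✓ CMP  NZCV=0011
8: · MOVVC
9: ✓ ADDVS  r2←0x87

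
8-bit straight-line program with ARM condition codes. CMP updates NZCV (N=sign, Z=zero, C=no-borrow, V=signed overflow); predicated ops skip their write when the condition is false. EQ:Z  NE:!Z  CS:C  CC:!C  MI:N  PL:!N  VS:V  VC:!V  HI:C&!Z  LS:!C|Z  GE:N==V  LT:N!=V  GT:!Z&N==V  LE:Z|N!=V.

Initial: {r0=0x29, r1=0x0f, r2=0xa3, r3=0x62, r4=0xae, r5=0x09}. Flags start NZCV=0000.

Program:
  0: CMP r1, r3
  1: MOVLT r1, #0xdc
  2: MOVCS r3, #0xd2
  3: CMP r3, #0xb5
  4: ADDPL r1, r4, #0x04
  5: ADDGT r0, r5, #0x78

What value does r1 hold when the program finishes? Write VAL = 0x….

0: ✓ CMP  NZCV=1000
1: ✓ MOVLT  r1←0xdc
2: · MOVCS
3: ✓ CMP  NZCV=1001
4: · ADDPL
5: ✓ ADDGT  r0←0x81

VAL = 0xdc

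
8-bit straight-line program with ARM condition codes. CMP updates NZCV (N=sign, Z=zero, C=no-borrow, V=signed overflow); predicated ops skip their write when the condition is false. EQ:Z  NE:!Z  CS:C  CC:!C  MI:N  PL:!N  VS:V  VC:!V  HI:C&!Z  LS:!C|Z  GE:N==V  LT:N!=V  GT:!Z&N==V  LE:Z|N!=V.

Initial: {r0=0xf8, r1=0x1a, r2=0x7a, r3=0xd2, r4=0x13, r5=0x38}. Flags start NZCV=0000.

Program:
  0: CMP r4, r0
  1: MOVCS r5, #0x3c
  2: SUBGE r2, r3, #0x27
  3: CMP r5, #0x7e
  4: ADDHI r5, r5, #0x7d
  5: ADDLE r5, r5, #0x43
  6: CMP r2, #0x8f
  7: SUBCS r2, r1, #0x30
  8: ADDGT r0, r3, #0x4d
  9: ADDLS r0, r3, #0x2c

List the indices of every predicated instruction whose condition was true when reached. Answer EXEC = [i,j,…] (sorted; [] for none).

0: ✓ CMP  NZCV=0000
1: · MOVCS
2: ✓ SUBGE  r2←0xab
3: ✓ CMP  NZCV=1000
4: · ADDHI
5: ✓ ADDLE  r5←0x7b
6: ✓ CMP  NZCV=0010
7: ✓ SUBCS  r2←0xea
8: ✓ ADDGT  r0←0x1f
9: · ADDLS

EXEC = [2,5,7,8]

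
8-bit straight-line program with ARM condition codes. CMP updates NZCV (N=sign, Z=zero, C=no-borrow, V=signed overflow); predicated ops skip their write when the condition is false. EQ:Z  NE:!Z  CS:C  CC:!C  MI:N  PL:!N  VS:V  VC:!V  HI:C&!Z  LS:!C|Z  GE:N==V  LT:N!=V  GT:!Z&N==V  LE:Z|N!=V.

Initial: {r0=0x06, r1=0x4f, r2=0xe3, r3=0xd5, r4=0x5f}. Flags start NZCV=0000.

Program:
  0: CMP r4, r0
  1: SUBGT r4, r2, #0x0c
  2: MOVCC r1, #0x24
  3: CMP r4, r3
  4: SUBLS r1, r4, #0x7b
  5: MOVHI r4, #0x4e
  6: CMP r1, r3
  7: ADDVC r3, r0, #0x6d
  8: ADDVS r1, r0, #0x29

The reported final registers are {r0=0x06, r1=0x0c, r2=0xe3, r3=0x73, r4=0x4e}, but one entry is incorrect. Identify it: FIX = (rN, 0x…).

FIX = (r1, 0x4f)

0: ✓ CMP  NZCV=0010
1: ✓ SUBGT  r4←0xd7
2: · MOVCC
3: ✓ CMP  NZCV=0010
4: · SUBLS
5: ✓ MOVHI  r4←0x4e
6: ✓ CMP  NZCV=0000
7: ✓ ADDVC  r3←0x73
8: · ADDVS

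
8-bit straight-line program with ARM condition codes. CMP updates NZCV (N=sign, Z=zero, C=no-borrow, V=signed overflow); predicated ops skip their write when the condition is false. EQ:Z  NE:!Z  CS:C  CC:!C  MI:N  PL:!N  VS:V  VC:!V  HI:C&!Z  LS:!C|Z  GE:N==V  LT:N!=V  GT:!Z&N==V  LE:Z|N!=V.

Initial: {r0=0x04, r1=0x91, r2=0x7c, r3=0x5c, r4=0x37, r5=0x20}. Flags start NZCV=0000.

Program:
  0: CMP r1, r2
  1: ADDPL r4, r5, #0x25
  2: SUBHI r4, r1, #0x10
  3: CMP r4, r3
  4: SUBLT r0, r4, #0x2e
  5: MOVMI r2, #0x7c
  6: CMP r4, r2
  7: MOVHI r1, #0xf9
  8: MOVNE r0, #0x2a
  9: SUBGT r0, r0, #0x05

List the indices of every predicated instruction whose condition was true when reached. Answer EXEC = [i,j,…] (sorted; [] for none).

EXEC = [1,2,4,7,8]

[0] flags=0011 → (cmp)
[1] flags=0011 PL?T → r4=0x45
[2] flags=0011 HI?T → r4=0x81
[3] flags=0011 → (cmp)
[4] flags=0011 LT?T → r0=0x53
[5] flags=0011 MI?F → skip
[6] flags=0011 → (cmp)
[7] flags=0011 HI?T → r1=0xf9
[8] flags=0011 NE?T → r0=0x2a
[9] flags=0011 GT?F → skip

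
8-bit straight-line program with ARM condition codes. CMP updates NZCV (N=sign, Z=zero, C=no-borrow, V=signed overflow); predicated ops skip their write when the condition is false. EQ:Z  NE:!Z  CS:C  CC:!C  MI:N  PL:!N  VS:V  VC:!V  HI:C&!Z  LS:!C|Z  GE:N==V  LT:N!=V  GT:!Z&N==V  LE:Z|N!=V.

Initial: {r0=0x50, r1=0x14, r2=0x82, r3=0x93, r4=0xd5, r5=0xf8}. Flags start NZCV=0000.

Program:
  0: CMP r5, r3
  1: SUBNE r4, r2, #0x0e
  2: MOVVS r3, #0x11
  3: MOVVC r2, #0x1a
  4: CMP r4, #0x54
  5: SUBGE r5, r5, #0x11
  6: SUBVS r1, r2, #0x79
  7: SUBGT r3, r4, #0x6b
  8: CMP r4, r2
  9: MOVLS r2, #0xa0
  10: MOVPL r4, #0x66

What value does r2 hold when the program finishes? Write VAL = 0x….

VAL = 0x1a

0: ✓ CMP  NZCV=0010
1: ✓ SUBNE  r4←0x74
2: · MOVVS
3: ✓ MOVVC  r2←0x1a
4: ✓ CMP  NZCV=0010
5: ✓ SUBGE  r5←0xe7
6: · SUBVS
7: ✓ SUBGT  r3←0x09
8: ✓ CMP  NZCV=0010
9: · MOVLS
10: ✓ MOVPL  r4←0x66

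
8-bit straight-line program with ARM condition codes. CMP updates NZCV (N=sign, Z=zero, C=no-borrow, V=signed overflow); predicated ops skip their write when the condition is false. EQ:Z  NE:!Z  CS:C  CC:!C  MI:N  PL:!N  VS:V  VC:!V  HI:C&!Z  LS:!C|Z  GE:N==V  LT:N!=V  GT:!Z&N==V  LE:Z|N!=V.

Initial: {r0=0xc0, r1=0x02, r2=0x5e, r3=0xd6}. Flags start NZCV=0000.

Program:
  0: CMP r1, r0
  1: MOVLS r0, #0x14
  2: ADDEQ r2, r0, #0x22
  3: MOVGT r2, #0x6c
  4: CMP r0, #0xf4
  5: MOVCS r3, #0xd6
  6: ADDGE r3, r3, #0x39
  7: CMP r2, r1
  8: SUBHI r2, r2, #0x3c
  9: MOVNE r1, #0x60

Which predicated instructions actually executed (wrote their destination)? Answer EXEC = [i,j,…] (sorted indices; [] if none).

EXEC = [1,3,6,8,9]

[0] flags=0000 → (cmp)
[1] flags=0000 LS?T → r0=0x14
[2] flags=0000 EQ?F → skip
[3] flags=0000 GT?T → r2=0x6c
[4] flags=0000 → (cmp)
[5] flags=0000 CS?F → skip
[6] flags=0000 GE?T → r3=0x0f
[7] flags=0010 → (cmp)
[8] flags=0010 HI?T → r2=0x30
[9] flags=0010 NE?T → r1=0x60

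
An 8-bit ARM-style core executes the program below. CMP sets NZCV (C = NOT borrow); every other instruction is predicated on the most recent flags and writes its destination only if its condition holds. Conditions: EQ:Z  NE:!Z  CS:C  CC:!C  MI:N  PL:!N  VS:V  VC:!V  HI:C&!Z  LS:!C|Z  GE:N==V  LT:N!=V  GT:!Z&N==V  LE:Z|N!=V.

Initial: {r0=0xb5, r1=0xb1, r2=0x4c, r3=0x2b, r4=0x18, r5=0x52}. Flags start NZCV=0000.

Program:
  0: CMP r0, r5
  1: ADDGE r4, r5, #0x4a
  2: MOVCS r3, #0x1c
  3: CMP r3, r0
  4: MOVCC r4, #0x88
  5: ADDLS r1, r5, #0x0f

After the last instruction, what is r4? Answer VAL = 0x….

VAL = 0x88

[0] flags=0011 → (cmp)
[1] flags=0011 GE?F → skip
[2] flags=0011 CS?T → r3=0x1c
[3] flags=0000 → (cmp)
[4] flags=0000 CC?T → r4=0x88
[5] flags=0000 LS?T → r1=0x61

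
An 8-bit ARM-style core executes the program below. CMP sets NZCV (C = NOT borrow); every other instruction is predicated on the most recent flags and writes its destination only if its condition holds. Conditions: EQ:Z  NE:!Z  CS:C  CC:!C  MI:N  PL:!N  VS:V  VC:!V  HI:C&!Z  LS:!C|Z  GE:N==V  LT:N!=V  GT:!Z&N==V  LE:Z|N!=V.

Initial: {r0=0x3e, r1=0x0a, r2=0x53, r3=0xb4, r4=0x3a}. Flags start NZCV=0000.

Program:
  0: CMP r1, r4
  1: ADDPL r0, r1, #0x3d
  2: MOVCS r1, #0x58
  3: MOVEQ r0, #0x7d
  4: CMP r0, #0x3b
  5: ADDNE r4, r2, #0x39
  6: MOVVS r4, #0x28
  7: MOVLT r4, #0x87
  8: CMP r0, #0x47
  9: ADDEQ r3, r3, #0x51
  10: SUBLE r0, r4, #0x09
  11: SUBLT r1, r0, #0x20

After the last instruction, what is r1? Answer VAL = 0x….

VAL = 0x63

[0] flags=1000 → (cmp)
[1] flags=1000 PL?F → skip
[2] flags=1000 CS?F → skip
[3] flags=1000 EQ?F → skip
[4] flags=0010 → (cmp)
[5] flags=0010 NE?T → r4=0x8c
[6] flags=0010 VS?F → skip
[7] flags=0010 LT?F → skip
[8] flags=1000 → (cmp)
[9] flags=1000 EQ?F → skip
[10] flags=1000 LE?T → r0=0x83
[11] flags=1000 LT?T → r1=0x63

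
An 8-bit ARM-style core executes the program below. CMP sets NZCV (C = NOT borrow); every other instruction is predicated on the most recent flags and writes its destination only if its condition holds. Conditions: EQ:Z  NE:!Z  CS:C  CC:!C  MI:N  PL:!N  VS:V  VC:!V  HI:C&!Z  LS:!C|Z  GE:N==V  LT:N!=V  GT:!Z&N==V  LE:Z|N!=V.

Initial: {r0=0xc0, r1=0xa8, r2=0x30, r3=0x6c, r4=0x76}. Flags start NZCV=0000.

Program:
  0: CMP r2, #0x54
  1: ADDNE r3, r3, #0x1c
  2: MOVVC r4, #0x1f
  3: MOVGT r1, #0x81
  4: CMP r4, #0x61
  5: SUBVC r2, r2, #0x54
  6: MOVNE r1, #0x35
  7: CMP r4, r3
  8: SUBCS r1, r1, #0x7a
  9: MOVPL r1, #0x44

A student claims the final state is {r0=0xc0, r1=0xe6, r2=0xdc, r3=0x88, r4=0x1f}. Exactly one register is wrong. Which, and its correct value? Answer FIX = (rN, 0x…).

0: ✓ CMP  NZCV=1000
1: ✓ ADDNE  r3←0x88
2: ✓ MOVVC  r4←0x1f
3: · MOVGT
4: ✓ CMP  NZCV=1000
5: ✓ SUBVC  r2←0xdc
6: ✓ MOVNE  r1←0x35
7: ✓ CMP  NZCV=1001
8: · SUBCS
9: · MOVPL

FIX = (r1, 0x35)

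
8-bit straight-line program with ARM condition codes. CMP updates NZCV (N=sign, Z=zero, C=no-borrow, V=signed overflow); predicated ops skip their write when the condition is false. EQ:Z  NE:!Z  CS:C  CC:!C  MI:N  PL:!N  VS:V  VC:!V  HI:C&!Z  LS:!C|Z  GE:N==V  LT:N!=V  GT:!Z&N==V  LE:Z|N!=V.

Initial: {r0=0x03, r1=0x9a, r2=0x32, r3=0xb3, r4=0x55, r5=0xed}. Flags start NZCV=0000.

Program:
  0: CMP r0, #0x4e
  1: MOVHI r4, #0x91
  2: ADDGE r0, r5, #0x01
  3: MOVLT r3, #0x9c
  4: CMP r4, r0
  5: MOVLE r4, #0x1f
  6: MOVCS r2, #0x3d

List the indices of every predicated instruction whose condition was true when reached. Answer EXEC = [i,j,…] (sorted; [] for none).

0: ✓ CMP  NZCV=1000
1: · MOVHI
2: · ADDGE
3: ✓ MOVLT  r3←0x9c
4: ✓ CMP  NZCV=0010
5: · MOVLE
6: ✓ MOVCS  r2←0x3d

EXEC = [3,6]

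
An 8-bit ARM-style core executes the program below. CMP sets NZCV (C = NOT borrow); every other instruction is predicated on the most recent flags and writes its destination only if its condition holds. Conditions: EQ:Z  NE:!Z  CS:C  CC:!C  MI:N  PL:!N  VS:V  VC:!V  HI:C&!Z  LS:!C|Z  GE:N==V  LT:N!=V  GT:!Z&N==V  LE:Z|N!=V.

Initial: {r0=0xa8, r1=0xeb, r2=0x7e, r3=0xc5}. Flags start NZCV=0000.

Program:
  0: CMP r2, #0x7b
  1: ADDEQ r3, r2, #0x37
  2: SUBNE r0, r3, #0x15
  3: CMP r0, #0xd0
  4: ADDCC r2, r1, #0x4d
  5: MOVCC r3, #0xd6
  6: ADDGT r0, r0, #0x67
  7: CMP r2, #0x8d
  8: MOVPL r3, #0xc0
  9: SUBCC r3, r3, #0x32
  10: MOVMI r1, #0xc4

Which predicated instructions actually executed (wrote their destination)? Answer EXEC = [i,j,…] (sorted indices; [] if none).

[0] flags=0010 → (cmp)
[1] flags=0010 EQ?F → skip
[2] flags=0010 NE?T → r0=0xb0
[3] flags=1000 → (cmp)
[4] flags=1000 CC?T → r2=0x38
[5] flags=1000 CC?T → r3=0xd6
[6] flags=1000 GT?F → skip
[7] flags=1001 → (cmp)
[8] flags=1001 PL?F → skip
[9] flags=1001 CC?T → r3=0xa4
[10] flags=1001 MI?T → r1=0xc4

EXEC = [2,4,5,9,10]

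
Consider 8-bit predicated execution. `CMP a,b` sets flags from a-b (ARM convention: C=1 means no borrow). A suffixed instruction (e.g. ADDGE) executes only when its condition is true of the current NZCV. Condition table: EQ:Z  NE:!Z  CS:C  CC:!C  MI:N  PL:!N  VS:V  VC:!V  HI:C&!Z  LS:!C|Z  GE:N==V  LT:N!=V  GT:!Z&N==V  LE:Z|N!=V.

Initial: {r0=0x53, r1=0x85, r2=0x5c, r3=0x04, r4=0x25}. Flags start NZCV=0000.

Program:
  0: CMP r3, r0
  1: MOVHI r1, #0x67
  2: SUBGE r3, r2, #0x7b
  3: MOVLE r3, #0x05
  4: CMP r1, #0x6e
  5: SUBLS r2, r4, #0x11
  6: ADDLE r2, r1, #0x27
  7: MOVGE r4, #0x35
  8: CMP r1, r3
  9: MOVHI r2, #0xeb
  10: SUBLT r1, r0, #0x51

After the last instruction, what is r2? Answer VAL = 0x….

0: ✓ CMP  NZCV=1000
1: · MOVHI
2: · SUBGE
3: ✓ MOVLE  r3←0x05
4: ✓ CMP  NZCV=0011
5: · SUBLS
6: ✓ ADDLE  r2←0xac
7: · MOVGE
8: ✓ CMP  NZCV=1010
9: ✓ MOVHI  r2←0xeb
10: ✓ SUBLT  r1←0x02

VAL = 0xeb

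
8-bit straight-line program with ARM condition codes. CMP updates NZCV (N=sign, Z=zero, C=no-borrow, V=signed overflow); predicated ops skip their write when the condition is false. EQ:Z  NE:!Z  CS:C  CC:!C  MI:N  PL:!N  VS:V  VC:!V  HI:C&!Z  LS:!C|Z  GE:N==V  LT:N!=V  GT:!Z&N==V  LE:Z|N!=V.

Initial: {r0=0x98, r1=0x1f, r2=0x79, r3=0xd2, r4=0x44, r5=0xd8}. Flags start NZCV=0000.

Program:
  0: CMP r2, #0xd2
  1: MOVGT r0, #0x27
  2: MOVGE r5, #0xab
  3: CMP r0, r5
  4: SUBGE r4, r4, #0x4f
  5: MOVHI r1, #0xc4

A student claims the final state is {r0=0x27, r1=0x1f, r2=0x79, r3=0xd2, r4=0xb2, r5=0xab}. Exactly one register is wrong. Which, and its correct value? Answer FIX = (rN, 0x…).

[0] flags=1001 → (cmp)
[1] flags=1001 GT?T → r0=0x27
[2] flags=1001 GE?T → r5=0xab
[3] flags=0000 → (cmp)
[4] flags=0000 GE?T → r4=0xf5
[5] flags=0000 HI?F → skip

FIX = (r4, 0xf5)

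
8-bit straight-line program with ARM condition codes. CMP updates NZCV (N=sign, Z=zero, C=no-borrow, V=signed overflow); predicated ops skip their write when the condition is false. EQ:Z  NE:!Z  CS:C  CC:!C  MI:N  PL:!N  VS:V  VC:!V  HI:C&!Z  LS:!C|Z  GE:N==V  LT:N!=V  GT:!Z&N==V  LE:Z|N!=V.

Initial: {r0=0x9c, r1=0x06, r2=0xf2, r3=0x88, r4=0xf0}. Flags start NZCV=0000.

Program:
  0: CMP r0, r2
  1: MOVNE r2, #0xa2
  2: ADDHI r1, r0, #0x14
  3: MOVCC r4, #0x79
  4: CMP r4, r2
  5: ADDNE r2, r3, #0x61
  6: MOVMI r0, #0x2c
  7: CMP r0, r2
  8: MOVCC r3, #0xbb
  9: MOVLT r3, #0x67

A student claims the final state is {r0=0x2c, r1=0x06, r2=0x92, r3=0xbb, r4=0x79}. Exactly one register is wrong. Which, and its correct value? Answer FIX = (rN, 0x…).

[0] flags=1000 → (cmp)
[1] flags=1000 NE?T → r2=0xa2
[2] flags=1000 HI?F → skip
[3] flags=1000 CC?T → r4=0x79
[4] flags=1001 → (cmp)
[5] flags=1001 NE?T → r2=0xe9
[6] flags=1001 MI?T → r0=0x2c
[7] flags=0000 → (cmp)
[8] flags=0000 CC?T → r3=0xbb
[9] flags=0000 LT?F → skip

FIX = (r2, 0xe9)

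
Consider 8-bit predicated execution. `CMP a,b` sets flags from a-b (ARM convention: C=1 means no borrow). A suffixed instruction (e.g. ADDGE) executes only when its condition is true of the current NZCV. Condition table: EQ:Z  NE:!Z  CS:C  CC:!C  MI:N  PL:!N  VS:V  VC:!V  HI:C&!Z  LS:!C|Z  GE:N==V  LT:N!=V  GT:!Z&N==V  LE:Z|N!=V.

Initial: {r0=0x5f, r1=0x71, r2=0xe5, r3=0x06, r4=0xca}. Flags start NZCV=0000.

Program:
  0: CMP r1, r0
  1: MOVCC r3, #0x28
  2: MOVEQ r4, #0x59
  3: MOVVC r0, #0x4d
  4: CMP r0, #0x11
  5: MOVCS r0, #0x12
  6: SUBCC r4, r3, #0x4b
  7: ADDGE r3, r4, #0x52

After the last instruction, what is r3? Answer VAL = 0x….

[0] flags=0010 → (cmp)
[1] flags=0010 CC?F → skip
[2] flags=0010 EQ?F → skip
[3] flags=0010 VC?T → r0=0x4d
[4] flags=0010 → (cmp)
[5] flags=0010 CS?T → r0=0x12
[6] flags=0010 CC?F → skip
[7] flags=0010 GE?T → r3=0x1c

VAL = 0x1c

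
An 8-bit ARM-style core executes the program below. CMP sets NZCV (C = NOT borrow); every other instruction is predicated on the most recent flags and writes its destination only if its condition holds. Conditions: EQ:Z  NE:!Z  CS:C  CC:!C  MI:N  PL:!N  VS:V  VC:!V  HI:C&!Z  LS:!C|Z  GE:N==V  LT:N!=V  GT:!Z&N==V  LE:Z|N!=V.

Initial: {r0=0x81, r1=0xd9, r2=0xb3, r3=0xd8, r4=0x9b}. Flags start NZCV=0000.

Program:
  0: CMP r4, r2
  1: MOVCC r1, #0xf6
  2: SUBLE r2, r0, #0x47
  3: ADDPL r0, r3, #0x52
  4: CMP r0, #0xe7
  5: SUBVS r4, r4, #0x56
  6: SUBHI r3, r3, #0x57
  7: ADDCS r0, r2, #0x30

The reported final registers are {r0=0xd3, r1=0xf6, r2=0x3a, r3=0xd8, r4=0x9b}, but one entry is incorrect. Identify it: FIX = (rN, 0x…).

[0] flags=1000 → (cmp)
[1] flags=1000 CC?T → r1=0xf6
[2] flags=1000 LE?T → r2=0x3a
[3] flags=1000 PL?F → skip
[4] flags=1000 → (cmp)
[5] flags=1000 VS?F → skip
[6] flags=1000 HI?F → skip
[7] flags=1000 CS?F → skip

FIX = (r0, 0x81)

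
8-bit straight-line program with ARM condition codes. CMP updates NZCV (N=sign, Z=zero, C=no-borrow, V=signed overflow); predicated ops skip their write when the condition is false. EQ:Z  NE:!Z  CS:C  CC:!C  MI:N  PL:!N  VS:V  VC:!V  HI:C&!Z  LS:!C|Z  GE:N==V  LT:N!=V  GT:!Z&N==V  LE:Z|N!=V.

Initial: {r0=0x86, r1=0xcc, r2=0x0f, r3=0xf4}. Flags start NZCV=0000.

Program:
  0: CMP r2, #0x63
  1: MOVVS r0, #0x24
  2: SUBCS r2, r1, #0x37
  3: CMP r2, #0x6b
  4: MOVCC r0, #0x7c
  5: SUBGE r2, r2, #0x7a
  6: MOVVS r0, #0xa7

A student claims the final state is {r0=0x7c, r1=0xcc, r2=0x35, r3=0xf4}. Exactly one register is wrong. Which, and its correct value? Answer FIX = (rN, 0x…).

0: ✓ CMP  NZCV=1000
1: · MOVVS
2: · SUBCS
3: ✓ CMP  NZCV=1000
4: ✓ MOVCC  r0←0x7c
5: · SUBGE
6: · MOVVS

FIX = (r2, 0x0f)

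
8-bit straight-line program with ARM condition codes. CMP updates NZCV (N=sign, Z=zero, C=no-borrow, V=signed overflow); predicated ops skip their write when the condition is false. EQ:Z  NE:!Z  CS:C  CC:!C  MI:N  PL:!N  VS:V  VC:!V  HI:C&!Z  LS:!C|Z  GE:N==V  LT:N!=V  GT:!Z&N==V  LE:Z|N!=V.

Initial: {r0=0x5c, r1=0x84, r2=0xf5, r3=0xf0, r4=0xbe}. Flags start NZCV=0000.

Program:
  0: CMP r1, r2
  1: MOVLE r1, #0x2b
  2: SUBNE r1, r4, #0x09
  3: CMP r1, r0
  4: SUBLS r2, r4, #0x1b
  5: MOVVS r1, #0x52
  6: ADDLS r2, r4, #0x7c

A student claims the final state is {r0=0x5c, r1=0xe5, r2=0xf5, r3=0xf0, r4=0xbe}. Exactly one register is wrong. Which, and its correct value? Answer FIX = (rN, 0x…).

FIX = (r1, 0x52)

0: ✓ CMP  NZCV=1000
1: ✓ MOVLE  r1←0x2b
2: ✓ SUBNE  r1←0xb5
3: ✓ CMP  NZCV=0011
4: · SUBLS
5: ✓ MOVVS  r1←0x52
6: · ADDLS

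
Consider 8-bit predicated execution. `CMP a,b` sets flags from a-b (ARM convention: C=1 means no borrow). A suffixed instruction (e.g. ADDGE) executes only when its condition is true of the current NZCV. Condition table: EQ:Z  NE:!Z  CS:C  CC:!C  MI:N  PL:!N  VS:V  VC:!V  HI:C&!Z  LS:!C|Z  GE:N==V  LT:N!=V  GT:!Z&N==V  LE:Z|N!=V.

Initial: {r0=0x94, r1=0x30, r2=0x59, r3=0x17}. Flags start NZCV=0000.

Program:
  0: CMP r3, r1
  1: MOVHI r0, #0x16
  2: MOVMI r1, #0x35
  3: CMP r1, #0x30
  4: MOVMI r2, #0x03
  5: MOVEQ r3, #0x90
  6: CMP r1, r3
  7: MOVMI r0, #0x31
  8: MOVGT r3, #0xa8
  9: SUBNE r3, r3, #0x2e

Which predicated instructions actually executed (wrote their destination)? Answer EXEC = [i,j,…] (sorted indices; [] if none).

[0] flags=1000 → (cmp)
[1] flags=1000 HI?F → skip
[2] flags=1000 MI?T → r1=0x35
[3] flags=0010 → (cmp)
[4] flags=0010 MI?F → skip
[5] flags=0010 EQ?F → skip
[6] flags=0010 → (cmp)
[7] flags=0010 MI?F → skip
[8] flags=0010 GT?T → r3=0xa8
[9] flags=0010 NE?T → r3=0x7a

EXEC = [2,8,9]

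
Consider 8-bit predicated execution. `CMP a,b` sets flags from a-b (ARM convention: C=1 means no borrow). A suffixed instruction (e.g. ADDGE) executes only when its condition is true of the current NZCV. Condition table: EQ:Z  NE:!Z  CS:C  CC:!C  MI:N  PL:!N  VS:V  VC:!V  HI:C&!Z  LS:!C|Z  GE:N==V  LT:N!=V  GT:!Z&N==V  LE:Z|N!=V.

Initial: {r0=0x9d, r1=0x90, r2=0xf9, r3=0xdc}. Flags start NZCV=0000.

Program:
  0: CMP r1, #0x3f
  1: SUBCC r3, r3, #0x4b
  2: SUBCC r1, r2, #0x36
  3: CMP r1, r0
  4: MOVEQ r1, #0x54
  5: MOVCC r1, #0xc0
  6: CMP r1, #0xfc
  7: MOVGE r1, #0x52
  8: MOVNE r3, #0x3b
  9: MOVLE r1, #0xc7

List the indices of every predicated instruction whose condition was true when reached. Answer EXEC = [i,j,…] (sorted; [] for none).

EXEC = [5,8,9]

0: ✓ CMP  NZCV=0011
1: · SUBCC
2: · SUBCC
3: ✓ CMP  NZCV=1000
4: · MOVEQ
5: ✓ MOVCC  r1←0xc0
6: ✓ CMP  NZCV=1000
7: · MOVGE
8: ✓ MOVNE  r3←0x3b
9: ✓ MOVLE  r1←0xc7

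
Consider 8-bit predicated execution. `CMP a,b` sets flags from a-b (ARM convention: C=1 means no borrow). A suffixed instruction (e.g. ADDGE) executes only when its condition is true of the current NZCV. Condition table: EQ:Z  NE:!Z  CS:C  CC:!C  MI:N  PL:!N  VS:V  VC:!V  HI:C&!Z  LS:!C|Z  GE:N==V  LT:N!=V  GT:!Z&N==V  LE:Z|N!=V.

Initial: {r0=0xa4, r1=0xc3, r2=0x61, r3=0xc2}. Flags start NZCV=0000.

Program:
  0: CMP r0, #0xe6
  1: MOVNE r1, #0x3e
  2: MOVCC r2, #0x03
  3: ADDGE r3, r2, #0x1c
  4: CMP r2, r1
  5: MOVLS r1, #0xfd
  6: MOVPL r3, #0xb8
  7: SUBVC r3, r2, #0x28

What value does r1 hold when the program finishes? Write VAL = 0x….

VAL = 0xfd

[0] flags=1000 → (cmp)
[1] flags=1000 NE?T → r1=0x3e
[2] flags=1000 CC?T → r2=0x03
[3] flags=1000 GE?F → skip
[4] flags=1000 → (cmp)
[5] flags=1000 LS?T → r1=0xfd
[6] flags=1000 PL?F → skip
[7] flags=1000 VC?T → r3=0xdb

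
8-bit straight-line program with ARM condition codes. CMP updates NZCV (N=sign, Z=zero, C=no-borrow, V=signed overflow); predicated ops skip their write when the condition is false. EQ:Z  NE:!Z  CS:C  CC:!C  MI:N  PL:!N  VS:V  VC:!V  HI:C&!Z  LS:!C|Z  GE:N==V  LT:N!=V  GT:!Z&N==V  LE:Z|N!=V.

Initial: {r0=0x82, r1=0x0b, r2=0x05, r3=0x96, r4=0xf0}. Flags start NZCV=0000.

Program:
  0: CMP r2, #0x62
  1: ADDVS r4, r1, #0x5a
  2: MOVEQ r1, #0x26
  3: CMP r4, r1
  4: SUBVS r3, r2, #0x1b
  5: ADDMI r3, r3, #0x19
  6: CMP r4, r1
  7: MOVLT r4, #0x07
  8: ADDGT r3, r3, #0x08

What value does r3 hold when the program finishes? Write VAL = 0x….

VAL = 0xaf

0: ✓ CMP  NZCV=1000
1: · ADDVS
2: · MOVEQ
3: ✓ CMP  NZCV=1010
4: · SUBVS
5: ✓ ADDMI  r3←0xaf
6: ✓ CMP  NZCV=1010
7: ✓ MOVLT  r4←0x07
8: · ADDGT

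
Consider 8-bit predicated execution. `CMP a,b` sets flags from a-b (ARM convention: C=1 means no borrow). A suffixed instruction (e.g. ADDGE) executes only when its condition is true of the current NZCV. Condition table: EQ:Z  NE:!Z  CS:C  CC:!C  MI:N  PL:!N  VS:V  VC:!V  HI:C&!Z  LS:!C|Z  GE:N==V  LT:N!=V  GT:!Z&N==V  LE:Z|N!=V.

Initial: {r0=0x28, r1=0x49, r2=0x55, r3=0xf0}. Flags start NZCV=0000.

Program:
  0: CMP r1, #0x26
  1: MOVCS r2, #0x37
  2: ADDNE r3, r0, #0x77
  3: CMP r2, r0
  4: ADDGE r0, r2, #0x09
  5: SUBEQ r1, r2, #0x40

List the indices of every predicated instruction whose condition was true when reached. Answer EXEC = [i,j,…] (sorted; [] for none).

EXEC = [1,2,4]

[0] flags=0010 → (cmp)
[1] flags=0010 CS?T → r2=0x37
[2] flags=0010 NE?T → r3=0x9f
[3] flags=0010 → (cmp)
[4] flags=0010 GE?T → r0=0x40
[5] flags=0010 EQ?F → skip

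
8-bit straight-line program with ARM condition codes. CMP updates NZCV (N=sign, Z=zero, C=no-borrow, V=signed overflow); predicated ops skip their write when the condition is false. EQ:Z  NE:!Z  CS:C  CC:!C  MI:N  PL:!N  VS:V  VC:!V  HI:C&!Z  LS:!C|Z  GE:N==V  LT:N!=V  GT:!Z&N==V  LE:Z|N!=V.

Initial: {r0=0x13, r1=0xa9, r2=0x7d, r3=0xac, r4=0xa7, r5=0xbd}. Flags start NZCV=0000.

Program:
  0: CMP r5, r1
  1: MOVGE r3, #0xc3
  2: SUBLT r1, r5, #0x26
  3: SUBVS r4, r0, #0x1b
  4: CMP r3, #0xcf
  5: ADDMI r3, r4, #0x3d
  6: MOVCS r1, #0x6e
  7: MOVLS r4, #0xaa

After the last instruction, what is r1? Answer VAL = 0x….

VAL = 0xa9

0: ✓ CMP  NZCV=0010
1: ✓ MOVGE  r3←0xc3
2: · SUBLT
3: · SUBVS
4: ✓ CMP  NZCV=1000
5: ✓ ADDMI  r3←0xe4
6: · MOVCS
7: ✓ MOVLS  r4←0xaa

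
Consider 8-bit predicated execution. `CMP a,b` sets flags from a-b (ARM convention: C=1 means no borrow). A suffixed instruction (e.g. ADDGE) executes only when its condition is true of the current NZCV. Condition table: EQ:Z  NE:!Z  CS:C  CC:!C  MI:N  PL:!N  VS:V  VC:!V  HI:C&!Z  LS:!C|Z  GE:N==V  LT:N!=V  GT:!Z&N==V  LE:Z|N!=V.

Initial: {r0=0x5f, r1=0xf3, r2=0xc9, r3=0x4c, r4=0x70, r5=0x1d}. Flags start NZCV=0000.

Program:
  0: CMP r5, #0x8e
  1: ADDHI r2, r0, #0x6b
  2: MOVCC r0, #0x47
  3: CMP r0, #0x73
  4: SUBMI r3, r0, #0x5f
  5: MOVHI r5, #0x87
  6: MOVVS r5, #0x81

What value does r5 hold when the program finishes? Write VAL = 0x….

0: ✓ CMP  NZCV=1001
1: · ADDHI
2: ✓ MOVCC  r0←0x47
3: ✓ CMP  NZCV=1000
4: ✓ SUBMI  r3←0xe8
5: · MOVHI
6: · MOVVS

VAL = 0x1d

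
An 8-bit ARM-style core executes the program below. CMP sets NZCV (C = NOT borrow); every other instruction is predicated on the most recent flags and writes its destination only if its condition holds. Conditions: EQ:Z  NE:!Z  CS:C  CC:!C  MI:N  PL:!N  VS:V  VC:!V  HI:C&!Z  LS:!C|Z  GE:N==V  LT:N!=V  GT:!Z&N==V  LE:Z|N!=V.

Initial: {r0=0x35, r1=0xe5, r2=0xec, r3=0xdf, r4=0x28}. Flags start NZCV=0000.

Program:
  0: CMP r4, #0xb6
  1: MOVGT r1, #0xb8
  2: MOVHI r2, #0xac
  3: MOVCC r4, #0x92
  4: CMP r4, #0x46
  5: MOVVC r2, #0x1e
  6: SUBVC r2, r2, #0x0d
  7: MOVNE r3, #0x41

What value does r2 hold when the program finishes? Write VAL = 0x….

0: ✓ CMP  NZCV=0000
1: ✓ MOVGT  r1←0xb8
2: · MOVHI
3: ✓ MOVCC  r4←0x92
4: ✓ CMP  NZCV=0011
5: · MOVVC
6: · SUBVC
7: ✓ MOVNE  r3←0x41

VAL = 0xec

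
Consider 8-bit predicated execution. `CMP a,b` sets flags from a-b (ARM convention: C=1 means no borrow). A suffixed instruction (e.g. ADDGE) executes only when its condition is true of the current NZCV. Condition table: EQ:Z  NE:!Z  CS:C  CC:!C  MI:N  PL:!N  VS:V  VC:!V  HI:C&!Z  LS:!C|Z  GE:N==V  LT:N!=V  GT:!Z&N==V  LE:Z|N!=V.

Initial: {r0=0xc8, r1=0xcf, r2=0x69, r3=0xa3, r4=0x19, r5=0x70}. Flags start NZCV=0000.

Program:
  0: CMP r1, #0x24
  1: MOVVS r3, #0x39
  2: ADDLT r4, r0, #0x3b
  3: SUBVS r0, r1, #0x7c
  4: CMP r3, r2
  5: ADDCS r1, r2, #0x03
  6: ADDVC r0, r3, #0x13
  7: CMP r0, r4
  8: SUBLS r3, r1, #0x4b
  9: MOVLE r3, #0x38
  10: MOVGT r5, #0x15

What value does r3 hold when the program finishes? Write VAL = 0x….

0: ✓ CMP  NZCV=1010
1: · MOVVS
2: ✓ ADDLT  r4←0x03
3: · SUBVS
4: ✓ CMP  NZCV=0011
5: ✓ ADDCS  r1←0x6c
6: · ADDVC
7: ✓ CMP  NZCV=1010
8: · SUBLS
9: ✓ MOVLE  r3←0x38
10: · MOVGT

VAL = 0x38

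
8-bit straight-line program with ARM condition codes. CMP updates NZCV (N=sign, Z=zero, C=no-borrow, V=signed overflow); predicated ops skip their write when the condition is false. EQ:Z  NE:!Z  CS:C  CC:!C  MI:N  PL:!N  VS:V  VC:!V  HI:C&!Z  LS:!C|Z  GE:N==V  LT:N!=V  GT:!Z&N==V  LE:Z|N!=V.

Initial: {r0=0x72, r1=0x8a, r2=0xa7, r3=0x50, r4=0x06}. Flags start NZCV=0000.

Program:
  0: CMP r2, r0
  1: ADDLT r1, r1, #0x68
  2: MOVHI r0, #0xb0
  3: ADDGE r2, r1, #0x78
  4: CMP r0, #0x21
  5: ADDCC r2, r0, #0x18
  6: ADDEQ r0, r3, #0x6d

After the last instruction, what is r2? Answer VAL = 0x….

0: ✓ CMP  NZCV=0011
1: ✓ ADDLT  r1←0xf2
2: ✓ MOVHI  r0←0xb0
3: · ADDGE
4: ✓ CMP  NZCV=1010
5: · ADDCC
6: · ADDEQ

VAL = 0xa7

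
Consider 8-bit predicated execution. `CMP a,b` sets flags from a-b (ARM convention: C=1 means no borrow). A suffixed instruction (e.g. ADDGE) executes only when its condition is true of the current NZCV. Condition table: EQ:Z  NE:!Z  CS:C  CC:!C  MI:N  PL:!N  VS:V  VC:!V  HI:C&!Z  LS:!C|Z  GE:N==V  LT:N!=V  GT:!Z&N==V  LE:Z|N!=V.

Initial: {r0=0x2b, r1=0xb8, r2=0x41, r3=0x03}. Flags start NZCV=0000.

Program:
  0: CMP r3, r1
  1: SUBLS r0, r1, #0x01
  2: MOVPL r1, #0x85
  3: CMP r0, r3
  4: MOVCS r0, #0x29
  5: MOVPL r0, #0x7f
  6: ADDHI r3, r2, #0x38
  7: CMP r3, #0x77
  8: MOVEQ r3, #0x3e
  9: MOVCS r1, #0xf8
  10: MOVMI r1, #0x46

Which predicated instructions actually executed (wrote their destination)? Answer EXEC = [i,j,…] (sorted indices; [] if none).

EXEC = [1,2,4,6,9]

[0] flags=0000 → (cmp)
[1] flags=0000 LS?T → r0=0xb7
[2] flags=0000 PL?T → r1=0x85
[3] flags=1010 → (cmp)
[4] flags=1010 CS?T → r0=0x29
[5] flags=1010 PL?F → skip
[6] flags=1010 HI?T → r3=0x79
[7] flags=0010 → (cmp)
[8] flags=0010 EQ?F → skip
[9] flags=0010 CS?T → r1=0xf8
[10] flags=0010 MI?F → skip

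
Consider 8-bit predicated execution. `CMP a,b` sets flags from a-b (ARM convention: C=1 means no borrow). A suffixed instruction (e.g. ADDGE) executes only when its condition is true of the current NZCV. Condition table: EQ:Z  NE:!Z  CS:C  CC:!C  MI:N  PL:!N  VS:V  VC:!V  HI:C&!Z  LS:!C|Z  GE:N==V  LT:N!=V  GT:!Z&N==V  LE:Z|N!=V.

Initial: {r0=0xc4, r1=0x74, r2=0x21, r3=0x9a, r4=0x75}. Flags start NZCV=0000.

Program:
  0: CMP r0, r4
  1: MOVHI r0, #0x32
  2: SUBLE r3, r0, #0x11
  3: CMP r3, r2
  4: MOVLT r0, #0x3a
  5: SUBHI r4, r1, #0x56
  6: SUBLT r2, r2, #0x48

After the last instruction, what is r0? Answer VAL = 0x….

[0] flags=0011 → (cmp)
[1] flags=0011 HI?T → r0=0x32
[2] flags=0011 LE?T → r3=0x21
[3] flags=0110 → (cmp)
[4] flags=0110 LT?F → skip
[5] flags=0110 HI?F → skip
[6] flags=0110 LT?F → skip

VAL = 0x32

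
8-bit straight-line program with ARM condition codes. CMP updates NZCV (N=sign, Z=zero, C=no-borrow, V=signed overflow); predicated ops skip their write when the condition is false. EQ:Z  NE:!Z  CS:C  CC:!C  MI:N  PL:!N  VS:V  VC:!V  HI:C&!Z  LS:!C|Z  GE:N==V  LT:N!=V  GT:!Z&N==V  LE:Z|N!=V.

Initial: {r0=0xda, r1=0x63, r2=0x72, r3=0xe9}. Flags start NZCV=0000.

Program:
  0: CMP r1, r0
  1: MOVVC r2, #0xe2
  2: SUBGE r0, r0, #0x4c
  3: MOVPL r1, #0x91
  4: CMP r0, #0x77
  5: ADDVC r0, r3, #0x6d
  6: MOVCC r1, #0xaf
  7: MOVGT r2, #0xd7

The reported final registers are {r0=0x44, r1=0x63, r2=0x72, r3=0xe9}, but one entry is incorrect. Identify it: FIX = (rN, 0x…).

FIX = (r0, 0x8e)

0: ✓ CMP  NZCV=1001
1: · MOVVC
2: ✓ SUBGE  r0←0x8e
3: · MOVPL
4: ✓ CMP  NZCV=0011
5: · ADDVC
6: · MOVCC
7: · MOVGT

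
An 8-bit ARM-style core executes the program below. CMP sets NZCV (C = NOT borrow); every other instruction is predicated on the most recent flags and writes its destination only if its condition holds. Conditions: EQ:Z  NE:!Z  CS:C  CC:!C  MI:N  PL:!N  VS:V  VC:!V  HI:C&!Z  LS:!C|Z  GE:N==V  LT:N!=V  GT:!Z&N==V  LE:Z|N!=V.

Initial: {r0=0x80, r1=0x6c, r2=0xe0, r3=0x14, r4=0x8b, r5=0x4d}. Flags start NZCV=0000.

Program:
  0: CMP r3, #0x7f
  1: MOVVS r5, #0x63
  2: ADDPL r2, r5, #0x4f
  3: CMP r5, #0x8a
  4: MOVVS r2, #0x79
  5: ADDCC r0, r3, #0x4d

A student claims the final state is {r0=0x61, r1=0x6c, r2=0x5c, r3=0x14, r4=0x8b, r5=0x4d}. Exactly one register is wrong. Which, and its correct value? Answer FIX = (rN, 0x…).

0: ✓ CMP  NZCV=1000
1: · MOVVS
2: · ADDPL
3: ✓ CMP  NZCV=1001
4: ✓ MOVVS  r2←0x79
5: ✓ ADDCC  r0←0x61

FIX = (r2, 0x79)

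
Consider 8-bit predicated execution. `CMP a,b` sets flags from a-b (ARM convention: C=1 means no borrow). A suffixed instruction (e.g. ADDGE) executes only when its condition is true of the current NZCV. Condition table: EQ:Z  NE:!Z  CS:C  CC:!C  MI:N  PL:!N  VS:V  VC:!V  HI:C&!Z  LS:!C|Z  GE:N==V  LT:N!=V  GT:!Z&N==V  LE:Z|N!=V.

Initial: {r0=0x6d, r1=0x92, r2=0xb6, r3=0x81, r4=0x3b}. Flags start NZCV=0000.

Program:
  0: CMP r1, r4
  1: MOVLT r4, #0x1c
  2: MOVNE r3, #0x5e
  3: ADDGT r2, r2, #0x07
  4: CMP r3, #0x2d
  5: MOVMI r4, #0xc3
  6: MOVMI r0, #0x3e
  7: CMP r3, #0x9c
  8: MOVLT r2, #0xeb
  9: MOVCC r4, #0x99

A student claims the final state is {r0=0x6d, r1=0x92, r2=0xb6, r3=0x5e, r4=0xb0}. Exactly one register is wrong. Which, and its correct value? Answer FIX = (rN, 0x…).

[0] flags=0011 → (cmp)
[1] flags=0011 LT?T → r4=0x1c
[2] flags=0011 NE?T → r3=0x5e
[3] flags=0011 GT?F → skip
[4] flags=0010 → (cmp)
[5] flags=0010 MI?F → skip
[6] flags=0010 MI?F → skip
[7] flags=1001 → (cmp)
[8] flags=1001 LT?F → skip
[9] flags=1001 CC?T → r4=0x99

FIX = (r4, 0x99)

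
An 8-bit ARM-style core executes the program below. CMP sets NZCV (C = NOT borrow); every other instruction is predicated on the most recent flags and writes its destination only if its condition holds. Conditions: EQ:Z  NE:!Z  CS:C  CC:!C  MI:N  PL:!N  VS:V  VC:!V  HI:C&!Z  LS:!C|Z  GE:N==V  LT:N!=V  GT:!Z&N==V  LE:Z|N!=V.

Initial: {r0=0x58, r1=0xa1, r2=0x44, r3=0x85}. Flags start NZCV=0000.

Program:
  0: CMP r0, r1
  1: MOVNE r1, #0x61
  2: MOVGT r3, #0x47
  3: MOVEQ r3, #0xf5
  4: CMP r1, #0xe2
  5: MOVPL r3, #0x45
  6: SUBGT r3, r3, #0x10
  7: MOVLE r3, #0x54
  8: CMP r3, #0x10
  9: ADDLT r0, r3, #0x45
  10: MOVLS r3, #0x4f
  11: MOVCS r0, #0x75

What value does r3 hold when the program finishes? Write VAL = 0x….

[0] flags=1001 → (cmp)
[1] flags=1001 NE?T → r1=0x61
[2] flags=1001 GT?T → r3=0x47
[3] flags=1001 EQ?F → skip
[4] flags=0000 → (cmp)
[5] flags=0000 PL?T → r3=0x45
[6] flags=0000 GT?T → r3=0x35
[7] flags=0000 LE?F → skip
[8] flags=0010 → (cmp)
[9] flags=0010 LT?F → skip
[10] flags=0010 LS?F → skip
[11] flags=0010 CS?T → r0=0x75

VAL = 0x35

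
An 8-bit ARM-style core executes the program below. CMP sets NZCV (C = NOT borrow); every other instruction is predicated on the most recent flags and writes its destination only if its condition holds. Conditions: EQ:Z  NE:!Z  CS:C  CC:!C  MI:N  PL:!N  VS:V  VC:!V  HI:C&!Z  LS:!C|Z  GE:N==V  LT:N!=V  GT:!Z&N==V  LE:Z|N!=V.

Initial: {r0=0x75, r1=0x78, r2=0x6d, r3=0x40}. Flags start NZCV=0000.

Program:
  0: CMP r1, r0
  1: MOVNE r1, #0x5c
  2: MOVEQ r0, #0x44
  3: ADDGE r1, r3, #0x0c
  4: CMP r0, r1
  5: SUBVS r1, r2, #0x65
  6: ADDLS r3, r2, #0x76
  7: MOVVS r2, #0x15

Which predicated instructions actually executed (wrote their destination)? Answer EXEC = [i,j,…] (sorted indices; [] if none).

[0] flags=0010 → (cmp)
[1] flags=0010 NE?T → r1=0x5c
[2] flags=0010 EQ?F → skip
[3] flags=0010 GE?T → r1=0x4c
[4] flags=0010 → (cmp)
[5] flags=0010 VS?F → skip
[6] flags=0010 LS?F → skip
[7] flags=0010 VS?F → skip

EXEC = [1,3]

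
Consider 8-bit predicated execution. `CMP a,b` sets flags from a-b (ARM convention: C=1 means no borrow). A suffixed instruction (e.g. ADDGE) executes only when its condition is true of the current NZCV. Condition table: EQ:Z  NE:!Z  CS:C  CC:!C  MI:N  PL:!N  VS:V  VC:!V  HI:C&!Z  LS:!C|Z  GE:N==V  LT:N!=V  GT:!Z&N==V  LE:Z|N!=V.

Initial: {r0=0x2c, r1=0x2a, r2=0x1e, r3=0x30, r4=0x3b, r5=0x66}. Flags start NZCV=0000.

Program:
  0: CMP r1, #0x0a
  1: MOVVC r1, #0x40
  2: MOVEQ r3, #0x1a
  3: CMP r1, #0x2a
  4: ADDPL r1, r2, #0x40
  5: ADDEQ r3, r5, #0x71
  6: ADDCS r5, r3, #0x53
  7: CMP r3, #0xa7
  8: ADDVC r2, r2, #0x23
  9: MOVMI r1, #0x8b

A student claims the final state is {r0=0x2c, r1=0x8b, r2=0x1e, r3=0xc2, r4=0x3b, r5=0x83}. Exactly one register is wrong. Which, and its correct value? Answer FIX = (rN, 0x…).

FIX = (r3, 0x30)

0: ✓ CMP  NZCV=0010
1: ✓ MOVVC  r1←0x40
2: · MOVEQ
3: ✓ CMP  NZCV=0010
4: ✓ ADDPL  r1←0x5e
5: · ADDEQ
6: ✓ ADDCS  r5←0x83
7: ✓ CMP  NZCV=1001
8: · ADDVC
9: ✓ MOVMI  r1←0x8b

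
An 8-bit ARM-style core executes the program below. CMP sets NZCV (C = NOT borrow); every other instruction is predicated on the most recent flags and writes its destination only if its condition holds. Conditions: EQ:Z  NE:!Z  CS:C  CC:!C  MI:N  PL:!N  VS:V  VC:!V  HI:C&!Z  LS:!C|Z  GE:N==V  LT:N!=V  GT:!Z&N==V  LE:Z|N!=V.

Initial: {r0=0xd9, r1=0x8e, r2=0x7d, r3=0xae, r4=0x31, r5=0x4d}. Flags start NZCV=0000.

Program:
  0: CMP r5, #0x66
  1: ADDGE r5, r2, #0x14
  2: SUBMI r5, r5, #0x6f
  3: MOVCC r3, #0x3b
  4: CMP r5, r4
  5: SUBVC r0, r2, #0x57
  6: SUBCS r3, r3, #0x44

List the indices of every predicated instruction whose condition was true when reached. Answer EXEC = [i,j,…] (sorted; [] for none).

[0] flags=1000 → (cmp)
[1] flags=1000 GE?F → skip
[2] flags=1000 MI?T → r5=0xde
[3] flags=1000 CC?T → r3=0x3b
[4] flags=1010 → (cmp)
[5] flags=1010 VC?T → r0=0x26
[6] flags=1010 CS?T → r3=0xf7

EXEC = [2,3,5,6]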